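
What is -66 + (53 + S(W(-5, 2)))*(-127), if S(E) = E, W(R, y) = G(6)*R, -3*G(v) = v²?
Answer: -14417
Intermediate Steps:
G(v) = -v²/3
W(R, y) = -12*R (W(R, y) = (-⅓*6²)*R = (-⅓*36)*R = -12*R)
-66 + (53 + S(W(-5, 2)))*(-127) = -66 + (53 - 12*(-5))*(-127) = -66 + (53 + 60)*(-127) = -66 + 113*(-127) = -66 - 14351 = -14417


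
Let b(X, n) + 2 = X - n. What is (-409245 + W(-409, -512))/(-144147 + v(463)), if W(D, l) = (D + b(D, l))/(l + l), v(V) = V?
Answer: 104766643/36783104 ≈ 2.8482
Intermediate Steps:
b(X, n) = -2 + X - n (b(X, n) = -2 + (X - n) = -2 + X - n)
W(D, l) = (-2 - l + 2*D)/(2*l) (W(D, l) = (D + (-2 + D - l))/(l + l) = (-2 - l + 2*D)/((2*l)) = (-2 - l + 2*D)*(1/(2*l)) = (-2 - l + 2*D)/(2*l))
(-409245 + W(-409, -512))/(-144147 + v(463)) = (-409245 + (-1 - 409 - 1/2*(-512))/(-512))/(-144147 + 463) = (-409245 - (-1 - 409 + 256)/512)/(-143684) = (-409245 - 1/512*(-154))*(-1/143684) = (-409245 + 77/256)*(-1/143684) = -104766643/256*(-1/143684) = 104766643/36783104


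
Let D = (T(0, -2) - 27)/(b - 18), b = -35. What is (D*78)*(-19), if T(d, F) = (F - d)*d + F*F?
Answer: -34086/53 ≈ -643.13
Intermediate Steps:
T(d, F) = F² + d*(F - d) (T(d, F) = d*(F - d) + F² = F² + d*(F - d))
D = 23/53 (D = (((-2)² - 1*0² - 2*0) - 27)/(-35 - 18) = ((4 - 1*0 + 0) - 27)/(-53) = ((4 + 0 + 0) - 27)*(-1/53) = (4 - 27)*(-1/53) = -23*(-1/53) = 23/53 ≈ 0.43396)
(D*78)*(-19) = ((23/53)*78)*(-19) = (1794/53)*(-19) = -34086/53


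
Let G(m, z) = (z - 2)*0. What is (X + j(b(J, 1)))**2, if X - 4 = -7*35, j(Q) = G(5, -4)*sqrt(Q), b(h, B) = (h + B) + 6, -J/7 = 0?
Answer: 58081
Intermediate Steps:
J = 0 (J = -7*0 = 0)
b(h, B) = 6 + B + h (b(h, B) = (B + h) + 6 = 6 + B + h)
G(m, z) = 0 (G(m, z) = (-2 + z)*0 = 0)
j(Q) = 0 (j(Q) = 0*sqrt(Q) = 0)
X = -241 (X = 4 - 7*35 = 4 - 245 = -241)
(X + j(b(J, 1)))**2 = (-241 + 0)**2 = (-241)**2 = 58081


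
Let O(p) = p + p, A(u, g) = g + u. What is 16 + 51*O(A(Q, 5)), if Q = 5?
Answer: 1036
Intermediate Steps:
O(p) = 2*p
16 + 51*O(A(Q, 5)) = 16 + 51*(2*(5 + 5)) = 16 + 51*(2*10) = 16 + 51*20 = 16 + 1020 = 1036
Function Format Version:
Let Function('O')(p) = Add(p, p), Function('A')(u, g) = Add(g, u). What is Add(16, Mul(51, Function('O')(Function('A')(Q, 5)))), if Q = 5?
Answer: 1036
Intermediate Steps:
Function('O')(p) = Mul(2, p)
Add(16, Mul(51, Function('O')(Function('A')(Q, 5)))) = Add(16, Mul(51, Mul(2, Add(5, 5)))) = Add(16, Mul(51, Mul(2, 10))) = Add(16, Mul(51, 20)) = Add(16, 1020) = 1036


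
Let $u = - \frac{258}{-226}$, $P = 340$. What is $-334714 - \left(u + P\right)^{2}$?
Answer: $- \frac{5759988467}{12769} \approx -4.5109 \cdot 10^{5}$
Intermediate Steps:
$u = \frac{129}{113}$ ($u = \left(-258\right) \left(- \frac{1}{226}\right) = \frac{129}{113} \approx 1.1416$)
$-334714 - \left(u + P\right)^{2} = -334714 - \left(\frac{129}{113} + 340\right)^{2} = -334714 - \left(\frac{38549}{113}\right)^{2} = -334714 - \frac{1486025401}{12769} = - \frac{5759988467}{12769}$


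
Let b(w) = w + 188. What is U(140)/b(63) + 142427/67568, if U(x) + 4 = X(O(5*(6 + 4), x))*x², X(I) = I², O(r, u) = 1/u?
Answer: 35546473/16959568 ≈ 2.0960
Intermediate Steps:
b(w) = 188 + w
U(x) = -3 (U(x) = -4 + (1/x)²*x² = -4 + x²/x² = -4 + 1 = -3)
U(140)/b(63) + 142427/67568 = -3/(188 + 63) + 142427/67568 = -3/251 + 142427*(1/67568) = -3*1/251 + 142427/67568 = -3/251 + 142427/67568 = 35546473/16959568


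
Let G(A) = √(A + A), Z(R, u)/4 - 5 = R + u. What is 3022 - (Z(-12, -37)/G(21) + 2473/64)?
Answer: 190935/64 + 88*√42/21 ≈ 3010.5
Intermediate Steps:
Z(R, u) = 20 + 4*R + 4*u (Z(R, u) = 20 + 4*(R + u) = 20 + (4*R + 4*u) = 20 + 4*R + 4*u)
G(A) = √2*√A (G(A) = √(2*A) = √2*√A)
3022 - (Z(-12, -37)/G(21) + 2473/64) = 3022 - ((20 + 4*(-12) + 4*(-37))/((√2*√21)) + 2473/64) = 3022 - ((20 - 48 - 148)/(√42) + 2473*(1/64)) = 3022 - (-88*√42/21 + 2473/64) = 3022 - (2473/64 - 88*√42/21) = 3022 + (-2473/64 + 88*√42/21) = 190935/64 + 88*√42/21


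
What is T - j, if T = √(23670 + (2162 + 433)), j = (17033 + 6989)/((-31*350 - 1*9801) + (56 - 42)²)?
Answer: 24022/20455 + √26265 ≈ 163.24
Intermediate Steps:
j = -24022/20455 (j = 24022/((-10850 - 9801) + 14²) = 24022/(-20651 + 196) = 24022/(-20455) = 24022*(-1/20455) = -24022/20455 ≈ -1.1744)
T = √26265 (T = √(23670 + 2595) = √26265 ≈ 162.06)
T - j = √26265 - 1*(-24022/20455) = √26265 + 24022/20455 = 24022/20455 + √26265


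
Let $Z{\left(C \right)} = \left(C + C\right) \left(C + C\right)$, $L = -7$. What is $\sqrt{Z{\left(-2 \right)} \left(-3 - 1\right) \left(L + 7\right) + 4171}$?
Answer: $\sqrt{4171} \approx 64.583$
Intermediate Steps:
$Z{\left(C \right)} = 4 C^{2}$ ($Z{\left(C \right)} = 2 C 2 C = 4 C^{2}$)
$\sqrt{Z{\left(-2 \right)} \left(-3 - 1\right) \left(L + 7\right) + 4171} = \sqrt{4 \left(-2\right)^{2} \left(-3 - 1\right) \left(-7 + 7\right) + 4171} = \sqrt{4 \cdot 4 \left(-4\right) 0 + 4171} = \sqrt{16 \left(-4\right) 0 + 4171} = \sqrt{\left(-64\right) 0 + 4171} = \sqrt{0 + 4171} = \sqrt{4171}$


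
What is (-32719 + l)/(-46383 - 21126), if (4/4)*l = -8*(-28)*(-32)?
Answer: 39887/67509 ≈ 0.59084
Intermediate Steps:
l = -7168 (l = -8*(-28)*(-32) = 224*(-32) = -7168)
(-32719 + l)/(-46383 - 21126) = (-32719 - 7168)/(-46383 - 21126) = -39887/(-67509) = -39887*(-1/67509) = 39887/67509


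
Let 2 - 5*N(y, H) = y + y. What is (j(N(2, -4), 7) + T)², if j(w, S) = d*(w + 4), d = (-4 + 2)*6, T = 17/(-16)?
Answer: 12538681/6400 ≈ 1959.2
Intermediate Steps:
T = -17/16 (T = 17*(-1/16) = -17/16 ≈ -1.0625)
N(y, H) = ⅖ - 2*y/5 (N(y, H) = ⅖ - (y + y)/5 = ⅖ - 2*y/5)
d = -12 (d = -2*6 = -12)
j(w, S) = -48 - 12*w (j(w, S) = -12*(w + 4) = -12*(4 + w) = -48 - 12*w)
(j(N(2, -4), 7) + T)² = ((-48 - 12*(⅖ - ⅖*2)) - 17/16)² = ((-48 - 12*(⅖ - ⅘)) - 17/16)² = ((-48 - 12*(-⅖)) - 17/16)² = ((-48 + 24/5) - 17/16)² = (-216/5 - 17/16)² = (-3541/80)² = 12538681/6400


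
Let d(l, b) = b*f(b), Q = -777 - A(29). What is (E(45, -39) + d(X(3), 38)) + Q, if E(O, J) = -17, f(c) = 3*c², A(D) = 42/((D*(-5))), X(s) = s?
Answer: 23754232/145 ≈ 1.6382e+5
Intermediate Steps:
A(D) = -42/(5*D) (A(D) = 42/((-5*D)) = 42*(-1/(5*D)) = -42/(5*D))
Q = -112623/145 (Q = -777 - (-42)/(5*29) = -777 - 1*(-42/145) = -777 + 42/145 = -112623/145 ≈ -776.71)
d(l, b) = 3*b³ (d(l, b) = b*(3*b²) = 3*b³)
(E(45, -39) + d(X(3), 38)) + Q = (-17 + 3*38³) - 112623/145 = (-17 + 3*54872) - 112623/145 = (-17 + 164616) - 112623/145 = 164599 - 112623/145 = 23754232/145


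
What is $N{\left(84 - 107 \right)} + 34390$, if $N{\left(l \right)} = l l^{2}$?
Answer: $22223$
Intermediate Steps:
$N{\left(l \right)} = l^{3}$
$N{\left(84 - 107 \right)} + 34390 = \left(84 - 107\right)^{3} + 34390 = \left(-23\right)^{3} + 34390 = -12167 + 34390 = 22223$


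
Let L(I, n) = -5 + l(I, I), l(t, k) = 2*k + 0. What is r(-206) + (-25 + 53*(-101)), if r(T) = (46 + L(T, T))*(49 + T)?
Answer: 52869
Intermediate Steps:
l(t, k) = 2*k
L(I, n) = -5 + 2*I
r(T) = (41 + 2*T)*(49 + T) (r(T) = (46 + (-5 + 2*T))*(49 + T) = (41 + 2*T)*(49 + T))
r(-206) + (-25 + 53*(-101)) = (2009 + 2*(-206)**2 + 139*(-206)) + (-25 + 53*(-101)) = (2009 + 2*42436 - 28634) + (-25 - 5353) = (2009 + 84872 - 28634) - 5378 = 58247 - 5378 = 52869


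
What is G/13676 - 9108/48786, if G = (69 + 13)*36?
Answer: 810636/27799889 ≈ 0.029160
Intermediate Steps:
G = 2952 (G = 82*36 = 2952)
G/13676 - 9108/48786 = 2952/13676 - 9108/48786 = 2952*(1/13676) - 9108*1/48786 = 738/3419 - 1518/8131 = 810636/27799889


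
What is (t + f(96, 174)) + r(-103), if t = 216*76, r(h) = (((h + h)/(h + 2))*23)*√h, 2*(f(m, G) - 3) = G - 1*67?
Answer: 32945/2 + 4738*I*√103/101 ≈ 16473.0 + 476.09*I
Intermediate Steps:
f(m, G) = -61/2 + G/2 (f(m, G) = 3 + (G - 1*67)/2 = 3 + (G - 67)/2 = 3 + (-67 + G)/2 = 3 + (-67/2 + G/2) = -61/2 + G/2)
r(h) = 46*h^(3/2)/(2 + h) (r(h) = (((2*h)/(2 + h))*23)*√h = ((2*h/(2 + h))*23)*√h = (46*h/(2 + h))*√h = 46*h^(3/2)/(2 + h))
t = 16416
(t + f(96, 174)) + r(-103) = (16416 + (-61/2 + (½)*174)) + 46*(-103)^(3/2)/(2 - 103) = (16416 + (-61/2 + 87)) + 46*(-103*I*√103)/(-101) = (16416 + 113/2) + 46*(-103*I*√103)*(-1/101) = 32945/2 + 4738*I*√103/101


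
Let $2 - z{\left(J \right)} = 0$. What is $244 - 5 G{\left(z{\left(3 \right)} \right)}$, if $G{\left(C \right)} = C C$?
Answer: $224$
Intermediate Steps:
$z{\left(J \right)} = 2$ ($z{\left(J \right)} = 2 - 0 = 2 + 0 = 2$)
$G{\left(C \right)} = C^{2}$
$244 - 5 G{\left(z{\left(3 \right)} \right)} = 244 - 5 \cdot 2^{2} = 244 - 20 = 224$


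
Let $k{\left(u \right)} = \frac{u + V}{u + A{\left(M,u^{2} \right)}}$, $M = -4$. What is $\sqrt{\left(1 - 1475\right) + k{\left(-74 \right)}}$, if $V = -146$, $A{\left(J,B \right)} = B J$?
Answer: $\frac{2 i \sqrt{40862319}}{333} \approx 38.393 i$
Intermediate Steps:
$k{\left(u \right)} = \frac{-146 + u}{u - 4 u^{2}}$ ($k{\left(u \right)} = \frac{u - 146}{u + u^{2} \left(-4\right)} = \frac{-146 + u}{u - 4 u^{2}}$)
$\sqrt{\left(1 - 1475\right) + k{\left(-74 \right)}} = \sqrt{\left(1 - 1475\right) + \frac{-146 - 74}{\left(-74\right) \left(1 - -296\right)}} = \sqrt{\left(1 - 1475\right) - \frac{1}{74} \frac{1}{1 + 296} \left(-220\right)} = \sqrt{-1474 - \frac{1}{74} \cdot \frac{1}{297} \left(-220\right)} = \sqrt{-1474 - \frac{1}{21978} \left(-220\right)} = \sqrt{-1474 + \frac{10}{999}} = \sqrt{- \frac{1472516}{999}} = \frac{2 i \sqrt{40862319}}{333}$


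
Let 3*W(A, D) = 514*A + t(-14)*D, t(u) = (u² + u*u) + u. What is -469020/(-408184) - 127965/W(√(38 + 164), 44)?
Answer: -78172486501785/2847795579034 + 98661015*√202/111627916 ≈ -14.888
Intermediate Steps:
t(u) = u + 2*u² (t(u) = (u² + u²) + u = 2*u² + u = u + 2*u²)
W(A, D) = 126*D + 514*A/3 (W(A, D) = (514*A + (-14*(1 + 2*(-14)))*D)/3 = (514*A + (-14*(1 - 28))*D)/3 = (514*A + (-14*(-27))*D)/3 = (514*A + 378*D)/3 = (378*D + 514*A)/3 = 126*D + 514*A/3)
-469020/(-408184) - 127965/W(√(38 + 164), 44) = -469020/(-408184) - 127965/(126*44 + 514*√(38 + 164)/3) = -469020*(-1/408184) - 127965/(5544 + 514*√202/3) = 117255/102046 - 127965/(5544 + 514*√202/3)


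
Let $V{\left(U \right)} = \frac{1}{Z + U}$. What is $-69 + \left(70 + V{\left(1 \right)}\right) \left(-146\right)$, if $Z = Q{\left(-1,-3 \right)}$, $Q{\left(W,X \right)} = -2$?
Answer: $-10143$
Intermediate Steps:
$Z = -2$
$V{\left(U \right)} = \frac{1}{-2 + U}$
$-69 + \left(70 + V{\left(1 \right)}\right) \left(-146\right) = -69 + \left(70 + \frac{1}{-2 + 1}\right) \left(-146\right) = -69 + \left(70 + \frac{1}{-1}\right) \left(-146\right) = -69 + \left(70 - 1\right) \left(-146\right) = -69 + 69 \left(-146\right) = -69 - 10074 = -10143$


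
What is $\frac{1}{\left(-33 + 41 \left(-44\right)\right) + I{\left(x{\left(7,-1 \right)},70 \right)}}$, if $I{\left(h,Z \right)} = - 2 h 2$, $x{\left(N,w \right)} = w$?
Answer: $- \frac{1}{1833} \approx -0.00054555$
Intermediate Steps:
$I{\left(h,Z \right)} = - 4 h$
$\frac{1}{\left(-33 + 41 \left(-44\right)\right) + I{\left(x{\left(7,-1 \right)},70 \right)}} = \frac{1}{\left(-33 + 41 \left(-44\right)\right) - -4} = \frac{1}{\left(-33 - 1804\right) + 4} = \frac{1}{-1837 + 4} = \frac{1}{-1833} = - \frac{1}{1833}$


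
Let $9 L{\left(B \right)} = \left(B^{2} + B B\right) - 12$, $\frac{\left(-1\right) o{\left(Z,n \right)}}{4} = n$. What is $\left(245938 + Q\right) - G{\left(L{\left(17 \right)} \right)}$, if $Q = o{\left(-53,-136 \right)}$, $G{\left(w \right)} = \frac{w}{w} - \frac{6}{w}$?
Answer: $\frac{69754150}{283} \approx 2.4648 \cdot 10^{5}$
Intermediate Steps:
$o{\left(Z,n \right)} = - 4 n$
$L{\left(B \right)} = - \frac{4}{3} + \frac{2 B^{2}}{9}$ ($L{\left(B \right)} = \frac{\left(B^{2} + B B\right) - 12}{9} = \frac{\left(B^{2} + B^{2}\right) - 12}{9} = \frac{2 B^{2} - 12}{9} = \frac{-12 + 2 B^{2}}{9} = - \frac{4}{3} + \frac{2 B^{2}}{9}$)
$G{\left(w \right)} = 1 - \frac{6}{w}$
$Q = 544$ ($Q = \left(-4\right) \left(-136\right) = 544$)
$\left(245938 + Q\right) - G{\left(L{\left(17 \right)} \right)} = \left(245938 + 544\right) - \frac{-6 - \left(\frac{4}{3} - \frac{2 \cdot 17^{2}}{9}\right)}{- \frac{4}{3} + \frac{2 \cdot 17^{2}}{9}} = 246482 - \frac{-6 + \left(- \frac{4}{3} + \frac{2}{9} \cdot 289\right)}{- \frac{4}{3} + \frac{2}{9} \cdot 289} = 246482 - \frac{-6 + \left(- \frac{4}{3} + \frac{578}{9}\right)}{- \frac{4}{3} + \frac{578}{9}} = 246482 - \frac{-6 + \frac{566}{9}}{\frac{566}{9}} = 246482 - \frac{9}{566} \cdot \frac{512}{9} = 246482 - \frac{256}{283} = \frac{69754150}{283}$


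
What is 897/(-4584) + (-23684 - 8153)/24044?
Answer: -13959023/9184808 ≈ -1.5198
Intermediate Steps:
897/(-4584) + (-23684 - 8153)/24044 = 897*(-1/4584) - 31837*1/24044 = -299/1528 - 31837/24044 = -13959023/9184808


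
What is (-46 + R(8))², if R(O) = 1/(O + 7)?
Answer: 474721/225 ≈ 2109.9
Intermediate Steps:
R(O) = 1/(7 + O)
(-46 + R(8))² = (-46 + 1/(7 + 8))² = (-46 + 1/15)² = (-689/15)² = 474721/225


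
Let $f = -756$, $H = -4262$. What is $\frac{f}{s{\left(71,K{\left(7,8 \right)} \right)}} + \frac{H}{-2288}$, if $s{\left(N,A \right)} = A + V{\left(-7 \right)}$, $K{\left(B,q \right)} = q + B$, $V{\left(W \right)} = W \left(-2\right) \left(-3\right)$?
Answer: $\frac{34163}{1144} \approx 29.863$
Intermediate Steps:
$V{\left(W \right)} = 6 W$ ($V{\left(W \right)} = - 2 W \left(-3\right) = 6 W$)
$K{\left(B,q \right)} = B + q$
$s{\left(N,A \right)} = -42 + A$ ($s{\left(N,A \right)} = A + 6 \left(-7\right) = A - 42 = -42 + A$)
$\frac{f}{s{\left(71,K{\left(7,8 \right)} \right)}} + \frac{H}{-2288} = - \frac{756}{-42 + \left(7 + 8\right)} - \frac{4262}{-2288} = - \frac{756}{-42 + 15} - - \frac{2131}{1144} = - \frac{756}{-27} + \frac{2131}{1144} = \left(-756\right) \left(- \frac{1}{27}\right) + \frac{2131}{1144} = 28 + \frac{2131}{1144} = \frac{34163}{1144}$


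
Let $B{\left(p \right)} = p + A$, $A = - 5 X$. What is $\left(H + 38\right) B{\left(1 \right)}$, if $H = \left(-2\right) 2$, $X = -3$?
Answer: $544$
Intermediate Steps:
$H = -4$
$A = 15$ ($A = \left(-5\right) \left(-3\right) = 15$)
$B{\left(p \right)} = 15 + p$ ($B{\left(p \right)} = p + 15 = 15 + p$)
$\left(H + 38\right) B{\left(1 \right)} = \left(-4 + 38\right) \left(15 + 1\right) = 34 \cdot 16 = 544$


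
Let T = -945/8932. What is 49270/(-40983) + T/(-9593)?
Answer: -603092179655/501659296644 ≈ -1.2022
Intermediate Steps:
T = -135/1276 (T = -945*1/8932 = -135/1276 ≈ -0.10580)
49270/(-40983) + T/(-9593) = 49270/(-40983) - 135/1276/(-9593) = 49270*(-1/40983) - 135/1276*(-1/9593) = -49270/40983 + 135/12240668 = -603092179655/501659296644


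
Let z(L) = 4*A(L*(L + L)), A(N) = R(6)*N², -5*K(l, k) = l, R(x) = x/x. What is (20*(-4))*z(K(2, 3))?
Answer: -4096/125 ≈ -32.768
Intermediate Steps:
R(x) = 1
K(l, k) = -l/5
A(N) = N² (A(N) = 1*N² = N²)
z(L) = 16*L⁴ (z(L) = 4*(L*(L + L))² = 4*(L*(2*L))² = 4*(2*L²)² = 4*(4*L⁴) = 16*L⁴)
(20*(-4))*z(K(2, 3)) = (20*(-4))*(16*(-⅕*2)⁴) = -1280*(-⅖)⁴ = -1280*16/625 = -80*256/625 = -4096/125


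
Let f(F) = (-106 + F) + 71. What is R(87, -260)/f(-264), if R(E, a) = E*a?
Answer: 1740/23 ≈ 75.652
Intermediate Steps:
f(F) = -35 + F
R(87, -260)/f(-264) = (87*(-260))/(-35 - 264) = -22620/(-299) = -22620*(-1/299) = 1740/23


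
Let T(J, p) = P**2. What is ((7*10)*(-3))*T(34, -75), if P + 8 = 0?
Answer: -13440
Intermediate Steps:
P = -8 (P = -8 + 0 = -8)
T(J, p) = 64 (T(J, p) = (-8)**2 = 64)
((7*10)*(-3))*T(34, -75) = ((7*10)*(-3))*64 = (70*(-3))*64 = -210*64 = -13440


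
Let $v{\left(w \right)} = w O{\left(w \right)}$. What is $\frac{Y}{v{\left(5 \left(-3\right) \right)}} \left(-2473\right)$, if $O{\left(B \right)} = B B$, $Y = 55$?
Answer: $\frac{27203}{675} \approx 40.301$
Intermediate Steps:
$O{\left(B \right)} = B^{2}$
$v{\left(w \right)} = w^{3}$ ($v{\left(w \right)} = w w^{2} = w^{3}$)
$\frac{Y}{v{\left(5 \left(-3\right) \right)}} \left(-2473\right) = \frac{55}{\left(5 \left(-3\right)\right)^{3}} \left(-2473\right) = \frac{55}{\left(-15\right)^{3}} \left(-2473\right) = \frac{55}{-3375} \left(-2473\right) = 55 \left(- \frac{1}{3375}\right) \left(-2473\right) = \left(- \frac{11}{675}\right) \left(-2473\right) = \frac{27203}{675}$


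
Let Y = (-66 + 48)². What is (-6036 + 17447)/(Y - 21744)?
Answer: -11411/21420 ≈ -0.53273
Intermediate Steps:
Y = 324 (Y = (-18)² = 324)
(-6036 + 17447)/(Y - 21744) = (-6036 + 17447)/(324 - 21744) = 11411/(-21420) = 11411*(-1/21420) = -11411/21420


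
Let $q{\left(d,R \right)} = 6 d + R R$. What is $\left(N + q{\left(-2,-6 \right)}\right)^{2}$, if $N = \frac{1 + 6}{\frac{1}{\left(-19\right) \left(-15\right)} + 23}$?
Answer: $\frac{25388916921}{42981136} \approx 590.7$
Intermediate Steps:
$q{\left(d,R \right)} = R^{2} + 6 d$ ($q{\left(d,R \right)} = 6 d + R^{2} = R^{2} + 6 d$)
$N = \frac{1995}{6556}$ ($N = \frac{7}{\left(- \frac{1}{19}\right) \left(- \frac{1}{15}\right) + 23} = \frac{7}{\frac{1}{285} + 23} = \frac{7}{\frac{6556}{285}} = 7 \cdot \frac{285}{6556} = \frac{1995}{6556} \approx 0.3043$)
$\left(N + q{\left(-2,-6 \right)}\right)^{2} = \left(\frac{1995}{6556} + \left(\left(-6\right)^{2} + 6 \left(-2\right)\right)\right)^{2} = \left(\frac{1995}{6556} + \left(36 - 12\right)\right)^{2} = \left(\frac{1995}{6556} + 24\right)^{2} = \left(\frac{159339}{6556}\right)^{2} = \frac{25388916921}{42981136}$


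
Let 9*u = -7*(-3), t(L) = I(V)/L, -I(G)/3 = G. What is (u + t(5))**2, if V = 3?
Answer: 64/225 ≈ 0.28444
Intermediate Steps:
I(G) = -3*G
t(L) = -9/L (t(L) = (-3*3)/L = -9/L)
u = 7/3 (u = (-7*(-3))/9 = (1/9)*21 = 7/3 ≈ 2.3333)
(u + t(5))**2 = (7/3 - 9/5)**2 = (8/15)**2 = 64/225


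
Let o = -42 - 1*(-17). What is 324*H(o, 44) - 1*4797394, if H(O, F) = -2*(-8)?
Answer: -4792210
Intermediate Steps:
o = -25 (o = -42 + 17 = -25)
H(O, F) = 16
324*H(o, 44) - 1*4797394 = 324*16 - 1*4797394 = 5184 - 4797394 = -4792210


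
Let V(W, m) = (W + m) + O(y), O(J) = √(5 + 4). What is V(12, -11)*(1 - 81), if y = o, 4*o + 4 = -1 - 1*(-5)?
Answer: -320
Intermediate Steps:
o = 0 (o = -1 + (-1 - 1*(-5))/4 = -1 + (-1 + 5)/4 = -1 + (¼)*4 = -1 + 1 = 0)
y = 0
O(J) = 3 (O(J) = √9 = 3)
V(W, m) = 3 + W + m (V(W, m) = (W + m) + 3 = 3 + W + m)
V(12, -11)*(1 - 81) = (3 + 12 - 11)*(1 - 81) = 4*(-80) = -320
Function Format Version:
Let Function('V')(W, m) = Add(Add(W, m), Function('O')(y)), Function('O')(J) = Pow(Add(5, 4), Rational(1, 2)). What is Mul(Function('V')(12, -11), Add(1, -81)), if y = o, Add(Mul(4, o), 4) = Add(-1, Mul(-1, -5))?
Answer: -320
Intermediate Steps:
o = 0 (o = Add(-1, Mul(Rational(1, 4), Add(-1, Mul(-1, -5)))) = Add(-1, Mul(Rational(1, 4), Add(-1, 5))) = Add(-1, Mul(Rational(1, 4), 4)) = Add(-1, 1) = 0)
y = 0
Function('O')(J) = 3 (Function('O')(J) = Pow(9, Rational(1, 2)) = 3)
Function('V')(W, m) = Add(3, W, m) (Function('V')(W, m) = Add(Add(W, m), 3) = Add(3, W, m))
Mul(Function('V')(12, -11), Add(1, -81)) = Mul(Add(3, 12, -11), Add(1, -81)) = Mul(4, -80) = -320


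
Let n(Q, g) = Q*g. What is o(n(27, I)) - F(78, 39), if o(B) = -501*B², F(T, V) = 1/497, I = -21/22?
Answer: -80049797017/240548 ≈ -3.3278e+5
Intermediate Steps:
I = -21/22 (I = -21*1/22 = -21/22 ≈ -0.95455)
F(T, V) = 1/497
o(n(27, I)) - F(78, 39) = -501*(27*(-21/22))² - 1*1/497 = -501*(-567/22)² - 1/497 = -501*321489/484 - 1/497 = -161065989/484 - 1/497 = -80049797017/240548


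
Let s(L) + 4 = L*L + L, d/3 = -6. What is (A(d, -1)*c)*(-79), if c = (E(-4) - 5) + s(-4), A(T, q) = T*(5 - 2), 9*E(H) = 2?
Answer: 13746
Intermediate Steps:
d = -18 (d = 3*(-6) = -18)
E(H) = 2/9 (E(H) = (⅑)*2 = 2/9)
s(L) = -4 + L + L² (s(L) = -4 + (L*L + L) = -4 + (L² + L) = -4 + (L + L²) = -4 + L + L²)
A(T, q) = 3*T (A(T, q) = T*3 = 3*T)
c = 29/9 (c = (2/9 - 5) + (-4 - 4 + (-4)²) = -43/9 + (-4 - 4 + 16) = -43/9 + 8 = 29/9 ≈ 3.2222)
(A(d, -1)*c)*(-79) = ((3*(-18))*(29/9))*(-79) = -54*29/9*(-79) = -174*(-79) = 13746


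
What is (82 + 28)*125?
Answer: 13750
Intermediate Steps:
(82 + 28)*125 = 110*125 = 13750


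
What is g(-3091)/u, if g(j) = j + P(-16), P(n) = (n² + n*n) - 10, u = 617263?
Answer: -2589/617263 ≈ -0.0041943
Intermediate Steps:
P(n) = -10 + 2*n² (P(n) = (n² + n²) - 10 = 2*n² - 10 = -10 + 2*n²)
g(j) = 502 + j (g(j) = j + (-10 + 2*(-16)²) = j + (-10 + 2*256) = j + (-10 + 512) = j + 502 = 502 + j)
g(-3091)/u = (502 - 3091)/617263 = -2589*1/617263 = -2589/617263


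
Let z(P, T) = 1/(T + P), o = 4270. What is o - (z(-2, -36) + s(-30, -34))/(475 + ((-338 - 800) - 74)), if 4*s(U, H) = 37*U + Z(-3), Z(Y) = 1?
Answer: 239150167/56012 ≈ 4269.6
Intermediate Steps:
s(U, H) = ¼ + 37*U/4 (s(U, H) = (37*U + 1)/4 = (1 + 37*U)/4 = ¼ + 37*U/4)
z(P, T) = 1/(P + T)
o - (z(-2, -36) + s(-30, -34))/(475 + ((-338 - 800) - 74)) = 4270 - (1/(-2 - 36) + (¼ + (37/4)*(-30)))/(475 + ((-338 - 800) - 74)) = 4270 - (1/(-38) + (¼ - 555/2))/(475 + (-1138 - 74)) = 4270 - (-1/38 - 1109/4)/(475 - 1212) = 4270 - (-21073)/(76*(-737)) = 4270 - (-21073)*(-1)/(76*737) = 4270 - 1*21073/56012 = 4270 - 21073/56012 = 239150167/56012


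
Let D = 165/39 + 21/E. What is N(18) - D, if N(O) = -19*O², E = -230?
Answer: -18418817/2990 ≈ -6160.1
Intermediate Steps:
D = 12377/2990 (D = 165/39 + 21/(-230) = 165*(1/39) + 21*(-1/230) = 55/13 - 21/230 = 12377/2990 ≈ 4.1395)
N(18) - D = -19*18² - 1*12377/2990 = -19*324 - 12377/2990 = -6156 - 12377/2990 = -18418817/2990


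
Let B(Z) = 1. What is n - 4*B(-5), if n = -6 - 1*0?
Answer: -10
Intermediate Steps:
n = -6 (n = -6 + 0 = -6)
n - 4*B(-5) = -6 - 4*1 = -6 - 4 = -10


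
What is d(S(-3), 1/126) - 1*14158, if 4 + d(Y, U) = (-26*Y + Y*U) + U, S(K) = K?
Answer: -887293/63 ≈ -14084.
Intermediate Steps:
d(Y, U) = -4 + U - 26*Y + U*Y (d(Y, U) = -4 + ((-26*Y + Y*U) + U) = -4 + ((-26*Y + U*Y) + U) = -4 + (U - 26*Y + U*Y) = -4 + U - 26*Y + U*Y)
d(S(-3), 1/126) - 1*14158 = (-4 + 1/126 - 26*(-3) - 3/126) - 1*14158 = (-4 + 1/126 + 78 + (1/126)*(-3)) - 14158 = (-4 + 1/126 + 78 - 1/42) - 14158 = 4661/63 - 14158 = -887293/63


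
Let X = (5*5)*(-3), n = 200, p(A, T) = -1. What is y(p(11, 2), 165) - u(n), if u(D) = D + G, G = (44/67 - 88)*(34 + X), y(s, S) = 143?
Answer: -243751/67 ≈ -3638.1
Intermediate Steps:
X = -75 (X = 25*(-3) = -75)
G = 239932/67 (G = (44/67 - 88)*(34 - 75) = (44*(1/67) - 88)*(-41) = (44/67 - 88)*(-41) = -5852/67*(-41) = 239932/67 ≈ 3581.1)
u(D) = 239932/67 + D (u(D) = D + 239932/67 = 239932/67 + D)
y(p(11, 2), 165) - u(n) = 143 - (239932/67 + 200) = 143 - 1*253332/67 = 143 - 253332/67 = -243751/67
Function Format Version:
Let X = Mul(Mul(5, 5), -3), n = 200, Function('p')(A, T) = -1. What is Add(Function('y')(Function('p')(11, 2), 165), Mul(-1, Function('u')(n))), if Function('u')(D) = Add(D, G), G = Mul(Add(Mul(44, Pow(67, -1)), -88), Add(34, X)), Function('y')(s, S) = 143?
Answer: Rational(-243751, 67) ≈ -3638.1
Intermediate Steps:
X = -75 (X = Mul(25, -3) = -75)
G = Rational(239932, 67) (G = Mul(Add(Mul(44, Pow(67, -1)), -88), Add(34, -75)) = Mul(Add(Mul(44, Rational(1, 67)), -88), -41) = Mul(Add(Rational(44, 67), -88), -41) = Mul(Rational(-5852, 67), -41) = Rational(239932, 67) ≈ 3581.1)
Function('u')(D) = Add(Rational(239932, 67), D) (Function('u')(D) = Add(D, Rational(239932, 67)) = Add(Rational(239932, 67), D))
Add(Function('y')(Function('p')(11, 2), 165), Mul(-1, Function('u')(n))) = Add(143, Mul(-1, Add(Rational(239932, 67), 200))) = Add(143, Mul(-1, Rational(253332, 67))) = Add(143, Rational(-253332, 67)) = Rational(-243751, 67)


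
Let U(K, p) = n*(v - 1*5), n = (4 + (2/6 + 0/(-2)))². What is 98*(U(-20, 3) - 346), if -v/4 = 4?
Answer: -217658/3 ≈ -72553.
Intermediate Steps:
v = -16 (v = -4*4 = -16)
n = 169/9 (n = (4 + (2*(⅙) + 0*(-½)))² = (4 + (⅓ + 0))² = (4 + ⅓)² = (13/3)² = 169/9 ≈ 18.778)
U(K, p) = -1183/3 (U(K, p) = 169*(-16 - 1*5)/9 = 169*(-16 - 5)/9 = (169/9)*(-21) = -1183/3)
98*(U(-20, 3) - 346) = 98*(-1183/3 - 346) = 98*(-2221/3) = -217658/3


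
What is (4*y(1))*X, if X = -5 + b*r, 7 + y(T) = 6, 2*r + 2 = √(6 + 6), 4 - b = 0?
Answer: 36 - 16*√3 ≈ 8.2872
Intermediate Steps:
b = 4 (b = 4 - 1*0 = 4 + 0 = 4)
r = -1 + √3 (r = -1 + √(6 + 6)/2 = -1 + √12/2 = -1 + (2*√3)/2 = -1 + √3 ≈ 0.73205)
y(T) = -1 (y(T) = -7 + 6 = -1)
X = -9 + 4*√3 (X = -5 + 4*(-1 + √3) = -5 + (-4 + 4*√3) = -9 + 4*√3 ≈ -2.0718)
(4*y(1))*X = (4*(-1))*(-9 + 4*√3) = -4*(-9 + 4*√3) = 36 - 16*√3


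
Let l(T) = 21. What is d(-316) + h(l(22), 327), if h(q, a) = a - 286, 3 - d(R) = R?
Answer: 360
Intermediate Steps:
d(R) = 3 - R
h(q, a) = -286 + a
d(-316) + h(l(22), 327) = (3 - 1*(-316)) + (-286 + 327) = (3 + 316) + 41 = 319 + 41 = 360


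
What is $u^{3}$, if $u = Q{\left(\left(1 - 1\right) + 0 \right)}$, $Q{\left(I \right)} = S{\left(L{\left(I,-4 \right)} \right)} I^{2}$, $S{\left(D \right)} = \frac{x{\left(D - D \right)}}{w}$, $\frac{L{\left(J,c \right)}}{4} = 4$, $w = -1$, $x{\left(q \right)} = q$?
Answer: $0$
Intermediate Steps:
$L{\left(J,c \right)} = 16$ ($L{\left(J,c \right)} = 4 \cdot 4 = 16$)
$S{\left(D \right)} = 0$ ($S{\left(D \right)} = \frac{D - D}{-1} = 0 \left(-1\right) = 0$)
$Q{\left(I \right)} = 0$ ($Q{\left(I \right)} = 0 I^{2} = 0$)
$u = 0$
$u^{3} = 0^{3} = 0$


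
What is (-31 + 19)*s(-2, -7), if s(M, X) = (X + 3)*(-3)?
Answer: -144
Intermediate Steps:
s(M, X) = -9 - 3*X (s(M, X) = (3 + X)*(-3) = -9 - 3*X)
(-31 + 19)*s(-2, -7) = (-31 + 19)*(-9 - 3*(-7)) = -12*(-9 + 21) = -12*12 = -144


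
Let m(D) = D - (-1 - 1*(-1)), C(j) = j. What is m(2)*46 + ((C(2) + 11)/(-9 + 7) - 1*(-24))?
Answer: 219/2 ≈ 109.50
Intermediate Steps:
m(D) = D (m(D) = D - (-1 + 1) = D - 1*0 = D + 0 = D)
m(2)*46 + ((C(2) + 11)/(-9 + 7) - 1*(-24)) = 2*46 + ((2 + 11)/(-9 + 7) - 1*(-24)) = 92 + (13/(-2) + 24) = 92 + (13*(-1/2) + 24) = 92 + (-13/2 + 24) = 92 + 35/2 = 219/2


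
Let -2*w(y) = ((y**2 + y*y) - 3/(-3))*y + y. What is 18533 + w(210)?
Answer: -9242677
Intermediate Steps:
w(y) = -y/2 - y*(1 + 2*y**2)/2 (w(y) = -(((y**2 + y*y) - 3/(-3))*y + y)/2 = -(((y**2 + y**2) - 3*(-1/3))*y + y)/2 = -((2*y**2 + 1)*y + y)/2 = -((1 + 2*y**2)*y + y)/2 = -(y*(1 + 2*y**2) + y)/2 = -(y + y*(1 + 2*y**2))/2 = -y/2 - y*(1 + 2*y**2)/2)
18533 + w(210) = 18533 + (-1*210 - 1*210**3) = 18533 + (-210 - 1*9261000) = 18533 + (-210 - 9261000) = 18533 - 9261210 = -9242677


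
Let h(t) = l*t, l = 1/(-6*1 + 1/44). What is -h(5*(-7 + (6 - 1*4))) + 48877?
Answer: 12853551/263 ≈ 48873.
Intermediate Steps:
l = -44/263 (l = 1/(-6 + 1/44) = 1/(-263/44) = -44/263 ≈ -0.16730)
h(t) = -44*t/263
-h(5*(-7 + (6 - 1*4))) + 48877 = -(-44)*5*(-7 + (6 - 1*4))/263 + 48877 = -(-44)*5*(-7 + (6 - 4))/263 + 48877 = -(-44)*5*(-7 + 2)/263 + 48877 = -(-44)*5*(-5)/263 + 48877 = -(-44)*(-25)/263 + 48877 = -1*1100/263 + 48877 = -1100/263 + 48877 = 12853551/263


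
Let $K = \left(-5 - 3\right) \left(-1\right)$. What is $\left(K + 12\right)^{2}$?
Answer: $400$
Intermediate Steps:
$K = 8$ ($K = \left(-8\right) \left(-1\right) = 8$)
$\left(K + 12\right)^{2} = \left(8 + 12\right)^{2} = 20^{2} = 400$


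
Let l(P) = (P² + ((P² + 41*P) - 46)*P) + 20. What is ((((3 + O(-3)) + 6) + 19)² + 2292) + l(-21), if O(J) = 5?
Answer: 13628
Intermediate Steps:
l(P) = 20 + P² + P*(-46 + P² + 41*P) (l(P) = (P² + (-46 + P² + 41*P)*P) + 20 = (P² + P*(-46 + P² + 41*P)) + 20 = 20 + P² + P*(-46 + P² + 41*P))
((((3 + O(-3)) + 6) + 19)² + 2292) + l(-21) = ((((3 + 5) + 6) + 19)² + 2292) + (20 + (-21)³ - 46*(-21) + 42*(-21)²) = (((8 + 6) + 19)² + 2292) + (20 - 9261 + 966 + 42*441) = ((14 + 19)² + 2292) + (20 - 9261 + 966 + 18522) = (33² + 2292) + 10247 = (1089 + 2292) + 10247 = 3381 + 10247 = 13628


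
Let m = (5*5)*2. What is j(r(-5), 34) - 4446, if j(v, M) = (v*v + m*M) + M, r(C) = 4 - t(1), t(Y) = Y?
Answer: -2703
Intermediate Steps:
m = 50 (m = 25*2 = 50)
r(C) = 3 (r(C) = 4 - 1*1 = 4 - 1 = 3)
j(v, M) = v² + 51*M (j(v, M) = (v*v + 50*M) + M = (v² + 50*M) + M = v² + 51*M)
j(r(-5), 34) - 4446 = (3² + 51*34) - 4446 = (9 + 1734) - 4446 = 1743 - 4446 = -2703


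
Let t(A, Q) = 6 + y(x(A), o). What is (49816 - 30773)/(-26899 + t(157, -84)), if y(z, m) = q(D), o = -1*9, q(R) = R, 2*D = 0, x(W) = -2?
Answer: -19043/26893 ≈ -0.70810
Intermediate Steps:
D = 0 (D = (½)*0 = 0)
o = -9
y(z, m) = 0
t(A, Q) = 6 (t(A, Q) = 6 + 0 = 6)
(49816 - 30773)/(-26899 + t(157, -84)) = (49816 - 30773)/(-26899 + 6) = 19043/(-26893) = 19043*(-1/26893) = -19043/26893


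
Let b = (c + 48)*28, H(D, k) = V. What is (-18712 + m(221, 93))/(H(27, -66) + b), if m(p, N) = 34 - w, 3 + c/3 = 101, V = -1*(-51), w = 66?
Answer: -6248/3209 ≈ -1.9470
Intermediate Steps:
V = 51
c = 294 (c = -9 + 3*101 = -9 + 303 = 294)
H(D, k) = 51
b = 9576 (b = (294 + 48)*28 = 342*28 = 9576)
m(p, N) = -32 (m(p, N) = 34 - 1*66 = 34 - 66 = -32)
(-18712 + m(221, 93))/(H(27, -66) + b) = (-18712 - 32)/(51 + 9576) = -18744/9627 = -18744*1/9627 = -6248/3209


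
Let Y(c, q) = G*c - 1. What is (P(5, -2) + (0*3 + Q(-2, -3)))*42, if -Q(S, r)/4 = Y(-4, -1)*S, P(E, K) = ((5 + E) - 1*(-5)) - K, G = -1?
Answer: 1722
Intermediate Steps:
Y(c, q) = -1 - c (Y(c, q) = -c - 1 = -1 - c)
P(E, K) = 10 + E - K (P(E, K) = ((5 + E) + 5) - K = (10 + E) - K = 10 + E - K)
Q(S, r) = -12*S (Q(S, r) = -4*(-1 - 1*(-4))*S = -4*(-1 + 4)*S = -12*S)
(P(5, -2) + (0*3 + Q(-2, -3)))*42 = ((10 + 5 - 1*(-2)) + (0*3 - 12*(-2)))*42 = ((10 + 5 + 2) + (0 + 24))*42 = (17 + 24)*42 = 41*42 = 1722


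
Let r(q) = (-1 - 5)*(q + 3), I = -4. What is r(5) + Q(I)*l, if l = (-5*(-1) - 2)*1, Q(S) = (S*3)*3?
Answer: -156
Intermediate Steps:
Q(S) = 9*S (Q(S) = (3*S)*3 = 9*S)
r(q) = -18 - 6*q (r(q) = -6*(3 + q) = -18 - 6*q)
l = 3 (l = (5 - 2)*1 = 3*1 = 3)
r(5) + Q(I)*l = (-18 - 6*5) + (9*(-4))*3 = (-18 - 30) - 36*3 = -48 - 108 = -156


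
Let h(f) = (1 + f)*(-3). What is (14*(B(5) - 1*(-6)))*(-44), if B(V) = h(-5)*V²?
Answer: -188496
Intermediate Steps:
h(f) = -3 - 3*f
B(V) = 12*V² (B(V) = (-3 - 3*(-5))*V² = (-3 + 15)*V² = 12*V²)
(14*(B(5) - 1*(-6)))*(-44) = (14*(12*5² - 1*(-6)))*(-44) = (14*(12*25 + 6))*(-44) = (14*(300 + 6))*(-44) = (14*306)*(-44) = 4284*(-44) = -188496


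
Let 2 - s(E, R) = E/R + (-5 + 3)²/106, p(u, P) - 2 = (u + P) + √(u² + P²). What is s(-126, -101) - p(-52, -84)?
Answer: 721128/5353 - 4*√610 ≈ 35.922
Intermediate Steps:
p(u, P) = 2 + P + u + √(P² + u²) (p(u, P) = 2 + ((u + P) + √(u² + P²)) = 2 + ((P + u) + √(P² + u²)) = 2 + (P + u + √(P² + u²)) = 2 + P + u + √(P² + u²))
s(E, R) = 104/53 - E/R (s(E, R) = 2 - (E/R + (-5 + 3)²/106) = 2 - (E/R + (-2)²*(1/106)) = 2 - (E/R + 4*(1/106)) = 2 - (E/R + 2/53) = 2 - (2/53 + E/R) = 2 + (-2/53 - E/R) = 104/53 - E/R)
s(-126, -101) - p(-52, -84) = (104/53 - 1*(-126)/(-101)) - (2 - 84 - 52 + √((-84)² + (-52)²)) = (104/53 - 1*(-126)*(-1/101)) - (2 - 84 - 52 + √(7056 + 2704)) = (104/53 - 126/101) - (2 - 84 - 52 + √9760) = 3826/5353 - (2 - 84 - 52 + 4*√610) = 3826/5353 - (-134 + 4*√610) = 3826/5353 + (134 - 4*√610) = 721128/5353 - 4*√610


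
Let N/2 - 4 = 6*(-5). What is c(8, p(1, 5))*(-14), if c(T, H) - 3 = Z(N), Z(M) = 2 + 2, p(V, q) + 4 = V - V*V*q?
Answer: -98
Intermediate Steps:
N = -52 (N = 8 + 2*(6*(-5)) = 8 + 2*(-30) = 8 - 60 = -52)
p(V, q) = -4 + V - q*V² (p(V, q) = -4 + (V - V*V*q) = -4 + (V - V²*q) = -4 + (V - q*V²) = -4 + V - q*V²)
Z(M) = 4
c(T, H) = 7 (c(T, H) = 3 + 4 = 7)
c(8, p(1, 5))*(-14) = 7*(-14) = -98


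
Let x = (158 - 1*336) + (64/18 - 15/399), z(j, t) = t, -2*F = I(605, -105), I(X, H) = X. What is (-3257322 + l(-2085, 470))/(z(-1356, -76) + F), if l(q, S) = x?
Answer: 7798446578/906129 ≈ 8606.3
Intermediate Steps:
F = -605/2 (F = -1/2*605 = -605/2 ≈ -302.50)
x = -208855/1197 (x = (158 - 336) + (64*(1/18) - 15*1/399) = -178 + (32/9 - 5/133) = -178 + 4211/1197 = -208855/1197 ≈ -174.48)
l(q, S) = -208855/1197
(-3257322 + l(-2085, 470))/(z(-1356, -76) + F) = (-3257322 - 208855/1197)/(-76 - 605/2) = -3899223289/(1197*(-757/2)) = -3899223289/1197*(-2/757) = 7798446578/906129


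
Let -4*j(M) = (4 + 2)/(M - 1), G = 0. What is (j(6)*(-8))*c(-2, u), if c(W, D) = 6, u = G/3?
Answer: 72/5 ≈ 14.400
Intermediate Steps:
u = 0 (u = 0/3 = 0*(1/3) = 0)
j(M) = -3/(2*(-1 + M)) (j(M) = -(4 + 2)/(4*(M - 1)) = -3/(2*(-1 + M)))
(j(6)*(-8))*c(-2, u) = (-3/(-2 + 2*6)*(-8))*6 = (-3/(-2 + 12)*(-8))*6 = (-3/10*(-8))*6 = (-3*1/10*(-8))*6 = -3/10*(-8)*6 = (12/5)*6 = 72/5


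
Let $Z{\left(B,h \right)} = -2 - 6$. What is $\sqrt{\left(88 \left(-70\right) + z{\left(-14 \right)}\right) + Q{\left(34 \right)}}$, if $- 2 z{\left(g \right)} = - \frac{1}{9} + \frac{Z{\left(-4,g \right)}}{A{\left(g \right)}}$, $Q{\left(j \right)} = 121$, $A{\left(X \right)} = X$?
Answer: $\frac{i \sqrt{10653202}}{42} \approx 77.713 i$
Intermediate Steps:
$Z{\left(B,h \right)} = -8$ ($Z{\left(B,h \right)} = -2 - 6 = -8$)
$z{\left(g \right)} = \frac{1}{18} + \frac{4}{g}$ ($z{\left(g \right)} = - \frac{- \frac{1}{9} - \frac{8}{g}}{2} = \frac{1}{18} + \frac{4}{g}$)
$\sqrt{\left(88 \left(-70\right) + z{\left(-14 \right)}\right) + Q{\left(34 \right)}} = \sqrt{\left(88 \left(-70\right) + \frac{72 - 14}{18 \left(-14\right)}\right) + 121} = \sqrt{\left(-6160 + \frac{1}{18} \left(- \frac{1}{14}\right) 58\right) + 121} = \sqrt{\left(-6160 - \frac{29}{126}\right) + 121} = \sqrt{- \frac{776189}{126} + 121} = \sqrt{- \frac{760943}{126}} = \frac{i \sqrt{10653202}}{42}$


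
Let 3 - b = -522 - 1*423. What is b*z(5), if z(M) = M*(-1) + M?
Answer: 0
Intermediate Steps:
z(M) = 0 (z(M) = -M + M = 0)
b = 948 (b = 3 - (-522 - 1*423) = 3 - (-522 - 423) = 3 - 1*(-945) = 3 + 945 = 948)
b*z(5) = 948*0 = 0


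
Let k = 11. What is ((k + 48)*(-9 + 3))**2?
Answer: 125316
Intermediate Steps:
((k + 48)*(-9 + 3))**2 = ((11 + 48)*(-9 + 3))**2 = (59*(-6))**2 = (-354)**2 = 125316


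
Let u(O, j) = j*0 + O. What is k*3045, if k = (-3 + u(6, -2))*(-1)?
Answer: -9135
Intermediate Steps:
u(O, j) = O (u(O, j) = 0 + O = O)
k = -3 (k = (-3 + 6)*(-1) = 3*(-1) = -3)
k*3045 = -3*3045 = -9135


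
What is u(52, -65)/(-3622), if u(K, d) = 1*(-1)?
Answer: 1/3622 ≈ 0.00027609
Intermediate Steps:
u(K, d) = -1
u(52, -65)/(-3622) = -1/(-3622) = -1*(-1/3622) = 1/3622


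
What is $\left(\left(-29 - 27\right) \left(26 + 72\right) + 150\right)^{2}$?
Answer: $28494244$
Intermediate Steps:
$\left(\left(-29 - 27\right) \left(26 + 72\right) + 150\right)^{2} = \left(\left(-56\right) 98 + 150\right)^{2} = \left(-5488 + 150\right)^{2} = \left(-5338\right)^{2} = 28494244$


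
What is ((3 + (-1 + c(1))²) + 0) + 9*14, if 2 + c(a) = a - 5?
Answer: 178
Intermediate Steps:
c(a) = -7 + a (c(a) = -2 + (a - 5) = -2 + (-5 + a) = -7 + a)
((3 + (-1 + c(1))²) + 0) + 9*14 = ((3 + (-1 + (-7 + 1))²) + 0) + 9*14 = ((3 + (-1 - 6)²) + 0) + 126 = ((3 + (-7)²) + 0) + 126 = ((3 + 49) + 0) + 126 = (52 + 0) + 126 = 52 + 126 = 178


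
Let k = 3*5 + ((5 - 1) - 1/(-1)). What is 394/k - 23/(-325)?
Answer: 12851/650 ≈ 19.771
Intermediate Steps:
k = 20 (k = 15 + (4 - 1*(-1)) = 15 + (4 + 1) = 15 + 5 = 20)
394/k - 23/(-325) = 394/20 - 23/(-325) = 394*(1/20) - 23*(-1/325) = 197/10 + 23/325 = 12851/650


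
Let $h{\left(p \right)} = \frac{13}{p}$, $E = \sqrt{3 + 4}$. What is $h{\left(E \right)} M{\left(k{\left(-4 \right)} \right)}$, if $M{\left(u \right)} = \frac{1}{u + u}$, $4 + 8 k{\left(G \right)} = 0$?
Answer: $- \frac{13 \sqrt{7}}{7} \approx -4.9135$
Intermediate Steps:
$k{\left(G \right)} = - \frac{1}{2}$ ($k{\left(G \right)} = - \frac{1}{2} + \frac{1}{8} \cdot 0 = - \frac{1}{2} + 0 = - \frac{1}{2}$)
$M{\left(u \right)} = \frac{1}{2 u}$
$E = \sqrt{7} \approx 2.6458$
$h{\left(E \right)} M{\left(k{\left(-4 \right)} \right)} = \frac{13}{\sqrt{7}} \frac{1}{2 \left(- \frac{1}{2}\right)} = 13 \frac{\sqrt{7}}{7} \cdot \frac{1}{2} \left(-2\right) = \frac{13 \sqrt{7}}{7} \left(-1\right) = - \frac{13 \sqrt{7}}{7}$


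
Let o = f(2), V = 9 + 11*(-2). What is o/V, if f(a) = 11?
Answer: -11/13 ≈ -0.84615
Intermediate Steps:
V = -13 (V = 9 - 22 = -13)
o = 11
o/V = 11/(-13) = 11*(-1/13) = -11/13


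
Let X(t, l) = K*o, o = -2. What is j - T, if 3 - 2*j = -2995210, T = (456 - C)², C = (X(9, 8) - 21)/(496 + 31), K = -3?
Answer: 716343377419/555458 ≈ 1.2896e+6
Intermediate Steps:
X(t, l) = 6 (X(t, l) = -3*(-2) = 6)
C = -15/527 (C = (6 - 21)/(496 + 31) = -15/527 ≈ -0.028463)
T = 57757066929/277729 (T = (456 - 1*(-15/527))² = (456 + 15/527)² = (240327/527)² = 57757066929/277729 ≈ 2.0796e+5)
j = 2995213/2 (j = 3/2 - ½*(-2995210) = 3/2 + 1497605 = 2995213/2 ≈ 1.4976e+6)
j - T = 2995213/2 - 1*57757066929/277729 = 2995213/2 - 57757066929/277729 = 716343377419/555458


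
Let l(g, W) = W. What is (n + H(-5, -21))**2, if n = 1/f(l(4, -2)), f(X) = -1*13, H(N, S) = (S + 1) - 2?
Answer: 82369/169 ≈ 487.39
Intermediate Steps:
H(N, S) = -1 + S (H(N, S) = (1 + S) - 2 = -1 + S)
f(X) = -13
n = -1/13 (n = 1/(-13) = -1/13 ≈ -0.076923)
(n + H(-5, -21))**2 = (-1/13 + (-1 - 21))**2 = (-1/13 - 22)**2 = (-287/13)**2 = 82369/169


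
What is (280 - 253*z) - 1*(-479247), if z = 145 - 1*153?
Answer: 481551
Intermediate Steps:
z = -8 (z = 145 - 153 = -8)
(280 - 253*z) - 1*(-479247) = (280 - 253*(-8)) - 1*(-479247) = (280 + 2024) + 479247 = 2304 + 479247 = 481551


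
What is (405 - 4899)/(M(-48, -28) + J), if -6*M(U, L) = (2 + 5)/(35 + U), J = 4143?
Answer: -350532/323161 ≈ -1.0847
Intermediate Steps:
M(U, L) = -7/(6*(35 + U)) (M(U, L) = -(2 + 5)/(6*(35 + U)) = -7/(6*(35 + U)))
(405 - 4899)/(M(-48, -28) + J) = (405 - 4899)/(-7/(210 + 6*(-48)) + 4143) = -4494/(-7/(210 - 288) + 4143) = -4494/(-7/(-78) + 4143) = -4494/(-7*(-1/78) + 4143) = -4494/(7/78 + 4143) = -4494/323161/78 = -4494*78/323161 = -350532/323161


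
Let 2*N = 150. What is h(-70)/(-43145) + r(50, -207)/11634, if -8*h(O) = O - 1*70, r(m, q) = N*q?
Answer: -22334324/16731631 ≈ -1.3349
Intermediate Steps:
N = 75 (N = (1/2)*150 = 75)
r(m, q) = 75*q
h(O) = 35/4 - O/8 (h(O) = -(O - 1*70)/8 = -(O - 70)/8 = -(-70 + O)/8 = 35/4 - O/8)
h(-70)/(-43145) + r(50, -207)/11634 = (35/4 - 1/8*(-70))/(-43145) + (75*(-207))/11634 = (35/4 + 35/4)*(-1/43145) - 15525*1/11634 = (35/2)*(-1/43145) - 5175/3878 = -7/17258 - 5175/3878 = -22334324/16731631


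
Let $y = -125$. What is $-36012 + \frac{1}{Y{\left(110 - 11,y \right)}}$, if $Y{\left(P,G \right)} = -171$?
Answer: $- \frac{6158053}{171} \approx -36012.0$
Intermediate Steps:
$-36012 + \frac{1}{Y{\left(110 - 11,y \right)}} = -36012 + \frac{1}{-171} = -36012 - \frac{1}{171} = - \frac{6158053}{171}$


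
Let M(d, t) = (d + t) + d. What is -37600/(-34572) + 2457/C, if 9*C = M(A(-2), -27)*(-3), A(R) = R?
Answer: 63998953/267933 ≈ 238.86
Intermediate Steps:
M(d, t) = t + 2*d
C = 31/3 (C = ((-27 + 2*(-2))*(-3))/9 = ((-27 - 4)*(-3))/9 = (-31*(-3))/9 = (1/9)*93 = 31/3 ≈ 10.333)
-37600/(-34572) + 2457/C = -37600/(-34572) + 2457/(31/3) = -37600*(-1/34572) + 2457*(3/31) = 9400/8643 + 7371/31 = 63998953/267933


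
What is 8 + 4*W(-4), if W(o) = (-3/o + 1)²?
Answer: 81/4 ≈ 20.250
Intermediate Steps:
W(o) = (1 - 3/o)²
8 + 4*W(-4) = 8 + 4*((-3 - 4)²/(-4)²) = 8 + 4*((1/16)*(-7)²) = 8 + 4*((1/16)*49) = 8 + 4*(49/16) = 8 + 49/4 = 81/4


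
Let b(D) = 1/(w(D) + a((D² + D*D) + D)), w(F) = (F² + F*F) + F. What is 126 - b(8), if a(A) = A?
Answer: 34271/272 ≈ 126.00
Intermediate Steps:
w(F) = F + 2*F² (w(F) = (F² + F²) + F = 2*F² + F = F + 2*F²)
b(D) = 1/(D + 2*D² + D*(1 + 2*D)) (b(D) = 1/(D*(1 + 2*D) + ((D² + D*D) + D)) = 1/(D*(1 + 2*D) + ((D² + D²) + D)) = 1/(D*(1 + 2*D) + (2*D² + D)) = 1/(D*(1 + 2*D) + (D + 2*D²)) = 1/(D + 2*D² + D*(1 + 2*D)))
126 - b(8) = 126 - 1/(2*8*(1 + 2*8)) = 126 - 1/(2*8*(1 + 16)) = 126 - 1/(2*8*17) = 126 - 1*1/272 = 126 - 1/272 = 34271/272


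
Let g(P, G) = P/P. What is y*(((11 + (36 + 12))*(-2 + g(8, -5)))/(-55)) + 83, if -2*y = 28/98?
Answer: 31896/385 ≈ 82.847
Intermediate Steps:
g(P, G) = 1
y = -⅐ (y = -14/98 = -½*2/7 = -⅐ ≈ -0.14286)
y*(((11 + (36 + 12))*(-2 + g(8, -5)))/(-55)) + 83 = -(11 + (36 + 12))*(-2 + 1)/(7*(-55)) + 83 = -(11 + 48)*(-1)*(-1)/(7*55) + 83 = -59*(-1)*(-1)/(7*55) + 83 = -(-59)*(-1)/(7*55) + 83 = -⅐*59/55 + 83 = -59/385 + 83 = 31896/385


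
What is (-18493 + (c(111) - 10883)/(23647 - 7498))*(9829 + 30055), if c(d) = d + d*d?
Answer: -11911033858672/16149 ≈ -7.3757e+8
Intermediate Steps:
c(d) = d + d**2
(-18493 + (c(111) - 10883)/(23647 - 7498))*(9829 + 30055) = (-18493 + (111*(1 + 111) - 10883)/(23647 - 7498))*(9829 + 30055) = (-18493 + (111*112 - 10883)/16149)*39884 = (-18493 + (12432 - 10883)*(1/16149))*39884 = (-18493 + 1549*(1/16149))*39884 = (-18493 + 1549/16149)*39884 = -298641908/16149*39884 = -11911033858672/16149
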